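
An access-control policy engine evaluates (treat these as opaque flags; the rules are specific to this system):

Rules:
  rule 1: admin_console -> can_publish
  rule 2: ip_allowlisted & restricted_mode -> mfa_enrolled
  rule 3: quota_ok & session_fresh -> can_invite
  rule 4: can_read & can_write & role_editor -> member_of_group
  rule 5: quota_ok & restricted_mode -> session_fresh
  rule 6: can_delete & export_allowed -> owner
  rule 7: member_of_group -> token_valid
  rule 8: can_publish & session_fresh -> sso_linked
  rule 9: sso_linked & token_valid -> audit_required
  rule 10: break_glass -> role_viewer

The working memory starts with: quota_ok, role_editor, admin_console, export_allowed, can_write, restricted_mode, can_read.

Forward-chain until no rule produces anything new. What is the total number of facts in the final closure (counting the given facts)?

14

Round 1 fires rule 1, rule 4, rule 5, giving can_publish, member_of_group, session_fresh.
Round 2 fires rule 3, rule 7, rule 8, giving can_invite, token_valid, sso_linked.
Round 3 fires rule 9, giving audit_required.
Closure: {admin_console, audit_required, can_invite, can_publish, can_read, can_write, export_allowed, member_of_group, quota_ok, restricted_mode, role_editor, session_fresh, sso_linked, token_valid} — 14 facts.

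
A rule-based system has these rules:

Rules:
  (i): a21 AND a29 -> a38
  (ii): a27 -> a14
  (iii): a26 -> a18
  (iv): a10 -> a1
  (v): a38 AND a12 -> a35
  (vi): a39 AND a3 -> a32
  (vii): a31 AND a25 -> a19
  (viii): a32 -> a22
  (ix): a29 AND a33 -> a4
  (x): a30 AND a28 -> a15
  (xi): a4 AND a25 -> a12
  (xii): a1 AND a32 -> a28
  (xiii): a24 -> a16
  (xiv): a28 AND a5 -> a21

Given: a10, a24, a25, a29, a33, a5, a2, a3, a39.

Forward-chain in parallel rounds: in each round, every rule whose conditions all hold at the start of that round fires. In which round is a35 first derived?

5

Round 1: (iv) [a10 -> a1]; (vi) [a39 AND a3 -> a32]; (ix) [a29 AND a33 -> a4]; (xiii) [a24 -> a16]. New: a1, a32, a4, a16.
Round 2: (viii) [a32 -> a22]; (xi) [a4 AND a25 -> a12]; (xii) [a1 AND a32 -> a28]. New: a22, a12, a28.
Round 3: (xiv) [a28 AND a5 -> a21]. New: a21.
Round 4: (i) [a21 AND a29 -> a38]. New: a38.
Round 5: (v) [a38 AND a12 -> a35]. New: a35.
a35 first appears in round 5.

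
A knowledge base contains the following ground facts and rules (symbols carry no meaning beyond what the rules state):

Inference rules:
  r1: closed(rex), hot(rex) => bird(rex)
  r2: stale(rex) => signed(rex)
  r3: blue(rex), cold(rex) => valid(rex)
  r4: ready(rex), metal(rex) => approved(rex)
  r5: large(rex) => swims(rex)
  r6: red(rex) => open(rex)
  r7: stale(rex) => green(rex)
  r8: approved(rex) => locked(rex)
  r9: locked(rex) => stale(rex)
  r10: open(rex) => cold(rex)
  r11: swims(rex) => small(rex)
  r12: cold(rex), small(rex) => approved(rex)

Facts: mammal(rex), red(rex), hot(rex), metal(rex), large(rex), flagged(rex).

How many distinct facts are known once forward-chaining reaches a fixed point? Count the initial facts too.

Round 1 — r5, r6, derive swims(rex), open(rex).
Round 2 — r10, r11, derive cold(rex), small(rex).
Round 3 — r12, derive approved(rex).
Round 4 — r8, derive locked(rex).
Round 5 — r9, derive stale(rex).
Round 6 — r2, r7, derive signed(rex), green(rex).
Closure: {approved(rex), cold(rex), flagged(rex), green(rex), hot(rex), large(rex), locked(rex), mammal(rex), metal(rex), open(rex), red(rex), signed(rex), small(rex), stale(rex), swims(rex)} — 15 facts.

15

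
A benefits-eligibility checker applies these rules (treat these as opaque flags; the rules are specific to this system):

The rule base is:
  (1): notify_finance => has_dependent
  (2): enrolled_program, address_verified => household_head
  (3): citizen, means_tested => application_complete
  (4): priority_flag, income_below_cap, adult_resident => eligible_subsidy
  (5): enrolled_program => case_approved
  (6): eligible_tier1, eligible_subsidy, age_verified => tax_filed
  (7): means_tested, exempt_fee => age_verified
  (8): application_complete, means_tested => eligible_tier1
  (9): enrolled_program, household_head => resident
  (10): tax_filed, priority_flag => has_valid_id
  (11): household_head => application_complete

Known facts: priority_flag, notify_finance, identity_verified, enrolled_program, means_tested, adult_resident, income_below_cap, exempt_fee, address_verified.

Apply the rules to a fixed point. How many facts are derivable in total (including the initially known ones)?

Round 1: (1) [notify_finance => has_dependent]; (2) [enrolled_program, address_verified => household_head]; (4) [priority_flag, income_below_cap, adult_resident => eligible_subsidy]; (5) [enrolled_program => case_approved]; (7) [means_tested, exempt_fee => age_verified]. New: has_dependent, household_head, eligible_subsidy, case_approved, age_verified.
Round 2: (9) [enrolled_program, household_head => resident]; (11) [household_head => application_complete]. New: resident, application_complete.
Round 3: (8) [application_complete, means_tested => eligible_tier1]. New: eligible_tier1.
Round 4: (6) [eligible_tier1, eligible_subsidy, age_verified => tax_filed]. New: tax_filed.
Round 5: (10) [tax_filed, priority_flag => has_valid_id]. New: has_valid_id.
Closure: {address_verified, adult_resident, age_verified, application_complete, case_approved, eligible_subsidy, eligible_tier1, enrolled_program, exempt_fee, has_dependent, has_valid_id, household_head, identity_verified, income_below_cap, means_tested, notify_finance, priority_flag, resident, tax_filed} — 19 facts.

19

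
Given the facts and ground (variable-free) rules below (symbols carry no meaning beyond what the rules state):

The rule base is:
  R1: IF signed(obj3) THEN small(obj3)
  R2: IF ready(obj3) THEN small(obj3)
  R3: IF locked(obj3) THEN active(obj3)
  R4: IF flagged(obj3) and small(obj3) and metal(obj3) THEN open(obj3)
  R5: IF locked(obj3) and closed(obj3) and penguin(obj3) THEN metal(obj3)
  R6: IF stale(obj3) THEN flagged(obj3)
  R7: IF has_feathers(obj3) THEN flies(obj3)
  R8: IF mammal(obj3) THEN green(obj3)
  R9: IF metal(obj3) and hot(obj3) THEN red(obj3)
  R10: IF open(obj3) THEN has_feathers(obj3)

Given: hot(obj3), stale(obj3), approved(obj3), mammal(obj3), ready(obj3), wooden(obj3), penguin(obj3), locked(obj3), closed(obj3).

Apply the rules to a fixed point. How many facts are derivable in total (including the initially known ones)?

Round 1 — R2, R3, R5, R6, R8, derive small(obj3), active(obj3), metal(obj3), flagged(obj3), green(obj3).
Round 2 — R4, R9, derive open(obj3), red(obj3).
Round 3 — R10, derive has_feathers(obj3).
Round 4 — R7, derive flies(obj3).
Closure: {active(obj3), approved(obj3), closed(obj3), flagged(obj3), flies(obj3), green(obj3), has_feathers(obj3), hot(obj3), locked(obj3), mammal(obj3), metal(obj3), open(obj3), penguin(obj3), ready(obj3), red(obj3), small(obj3), stale(obj3), wooden(obj3)} — 18 facts.

18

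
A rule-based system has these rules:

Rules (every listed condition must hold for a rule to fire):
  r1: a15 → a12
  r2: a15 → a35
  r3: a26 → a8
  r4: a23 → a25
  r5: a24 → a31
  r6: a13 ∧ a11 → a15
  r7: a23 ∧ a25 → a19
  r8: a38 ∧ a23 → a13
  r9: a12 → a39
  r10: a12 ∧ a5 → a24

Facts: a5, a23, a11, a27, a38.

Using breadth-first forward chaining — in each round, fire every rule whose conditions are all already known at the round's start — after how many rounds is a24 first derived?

Round 1: r4 [a23 → a25]; r8 [a38 ∧ a23 → a13]. Adds a25, a13.
Round 2: r6 [a13 ∧ a11 → a15]; r7 [a23 ∧ a25 → a19]. Adds a15, a19.
Round 3: r1 [a15 → a12]; r2 [a15 → a35]. Adds a12, a35.
Round 4: r9 [a12 → a39]; r10 [a12 ∧ a5 → a24]. Adds a39, a24.
a24 first appears in round 4.

4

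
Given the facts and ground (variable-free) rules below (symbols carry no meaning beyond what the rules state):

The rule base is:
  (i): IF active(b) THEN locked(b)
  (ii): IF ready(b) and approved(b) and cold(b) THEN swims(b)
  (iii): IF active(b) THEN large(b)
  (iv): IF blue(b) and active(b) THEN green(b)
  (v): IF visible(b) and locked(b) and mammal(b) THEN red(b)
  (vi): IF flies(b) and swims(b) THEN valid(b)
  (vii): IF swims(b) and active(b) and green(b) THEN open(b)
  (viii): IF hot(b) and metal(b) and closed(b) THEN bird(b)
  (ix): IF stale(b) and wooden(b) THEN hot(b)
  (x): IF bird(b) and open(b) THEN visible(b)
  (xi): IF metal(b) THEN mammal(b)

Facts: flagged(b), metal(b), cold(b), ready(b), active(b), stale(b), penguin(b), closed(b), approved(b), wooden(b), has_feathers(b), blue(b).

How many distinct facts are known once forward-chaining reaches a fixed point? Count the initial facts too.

22

[1] (i) [IF active(b) THEN locked(b)]; (ii) [IF ready(b) and approved(b) and cold(b) THEN swims(b)]; (iii) [IF active(b) THEN large(b)]; (iv) [IF blue(b) and active(b) THEN green(b)]; (ix) [IF stale(b) and wooden(b) THEN hot(b)]; (xi) [IF metal(b) THEN mammal(b)]. ⇒ new: locked(b), swims(b), large(b), green(b), hot(b), mammal(b).
[2] (vii) [IF swims(b) and active(b) and green(b) THEN open(b)]; (viii) [IF hot(b) and metal(b) and closed(b) THEN bird(b)]. ⇒ new: open(b), bird(b).
[3] (x) [IF bird(b) and open(b) THEN visible(b)]. ⇒ new: visible(b).
[4] (v) [IF visible(b) and locked(b) and mammal(b) THEN red(b)]. ⇒ new: red(b).
Closure: {active(b), approved(b), bird(b), blue(b), closed(b), cold(b), flagged(b), green(b), has_feathers(b), hot(b), large(b), locked(b), mammal(b), metal(b), open(b), penguin(b), ready(b), red(b), stale(b), swims(b), visible(b), wooden(b)} — 22 facts.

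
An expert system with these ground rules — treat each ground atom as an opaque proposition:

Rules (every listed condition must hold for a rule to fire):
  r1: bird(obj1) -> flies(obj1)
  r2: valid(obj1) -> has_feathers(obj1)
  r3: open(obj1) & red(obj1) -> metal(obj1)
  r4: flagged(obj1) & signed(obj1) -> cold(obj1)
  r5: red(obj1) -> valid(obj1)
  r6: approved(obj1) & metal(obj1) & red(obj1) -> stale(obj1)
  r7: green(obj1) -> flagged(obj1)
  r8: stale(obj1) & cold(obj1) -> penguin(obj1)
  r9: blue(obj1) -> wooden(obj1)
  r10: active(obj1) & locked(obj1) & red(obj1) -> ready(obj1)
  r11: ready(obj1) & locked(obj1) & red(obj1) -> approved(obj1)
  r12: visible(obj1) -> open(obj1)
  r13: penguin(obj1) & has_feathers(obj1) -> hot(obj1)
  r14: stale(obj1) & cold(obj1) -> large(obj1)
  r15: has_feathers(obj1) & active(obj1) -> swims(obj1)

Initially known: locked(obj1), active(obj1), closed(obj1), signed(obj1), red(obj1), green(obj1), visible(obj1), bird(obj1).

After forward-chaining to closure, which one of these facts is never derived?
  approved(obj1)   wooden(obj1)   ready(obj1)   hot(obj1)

Round 1: r1 [bird(obj1) -> flies(obj1)]; r5 [red(obj1) -> valid(obj1)]; r7 [green(obj1) -> flagged(obj1)]; r10 [active(obj1) & locked(obj1) & red(obj1) -> ready(obj1)]; r12 [visible(obj1) -> open(obj1)]. Adds flies(obj1), valid(obj1), flagged(obj1), ready(obj1), open(obj1).
Round 2: r2 [valid(obj1) -> has_feathers(obj1)]; r3 [open(obj1) & red(obj1) -> metal(obj1)]; r4 [flagged(obj1) & signed(obj1) -> cold(obj1)]; r11 [ready(obj1) & locked(obj1) & red(obj1) -> approved(obj1)]. Adds has_feathers(obj1), metal(obj1), cold(obj1), approved(obj1).
Round 3: r6 [approved(obj1) & metal(obj1) & red(obj1) -> stale(obj1)]; r15 [has_feathers(obj1) & active(obj1) -> swims(obj1)]. Adds stale(obj1), swims(obj1).
Round 4: r8 [stale(obj1) & cold(obj1) -> penguin(obj1)]; r14 [stale(obj1) & cold(obj1) -> large(obj1)]. Adds penguin(obj1), large(obj1).
Round 5: r13 [penguin(obj1) & has_feathers(obj1) -> hot(obj1)]. Adds hot(obj1).
Derived: ready(obj1) (round 1), approved(obj1) (round 2), hot(obj1) (round 5). wooden(obj1) never appears in any round.

wooden(obj1)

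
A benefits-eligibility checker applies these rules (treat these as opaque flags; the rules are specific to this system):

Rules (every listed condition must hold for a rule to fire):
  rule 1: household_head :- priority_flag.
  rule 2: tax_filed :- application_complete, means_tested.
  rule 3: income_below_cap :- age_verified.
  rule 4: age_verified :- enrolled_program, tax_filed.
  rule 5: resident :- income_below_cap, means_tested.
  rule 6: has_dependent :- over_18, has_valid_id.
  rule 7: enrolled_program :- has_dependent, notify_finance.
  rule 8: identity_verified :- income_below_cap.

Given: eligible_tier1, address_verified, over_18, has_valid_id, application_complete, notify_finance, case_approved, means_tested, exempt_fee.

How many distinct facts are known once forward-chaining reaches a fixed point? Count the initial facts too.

[1] rule 2 [tax_filed :- application_complete, means_tested.]; rule 6 [has_dependent :- over_18, has_valid_id.]. ⇒ new: tax_filed, has_dependent.
[2] rule 7 [enrolled_program :- has_dependent, notify_finance.]. ⇒ new: enrolled_program.
[3] rule 4 [age_verified :- enrolled_program, tax_filed.]. ⇒ new: age_verified.
[4] rule 3 [income_below_cap :- age_verified.]. ⇒ new: income_below_cap.
[5] rule 5 [resident :- income_below_cap, means_tested.]; rule 8 [identity_verified :- income_below_cap.]. ⇒ new: resident, identity_verified.
Closure: {address_verified, age_verified, application_complete, case_approved, eligible_tier1, enrolled_program, exempt_fee, has_dependent, has_valid_id, identity_verified, income_below_cap, means_tested, notify_finance, over_18, resident, tax_filed} — 16 facts.

16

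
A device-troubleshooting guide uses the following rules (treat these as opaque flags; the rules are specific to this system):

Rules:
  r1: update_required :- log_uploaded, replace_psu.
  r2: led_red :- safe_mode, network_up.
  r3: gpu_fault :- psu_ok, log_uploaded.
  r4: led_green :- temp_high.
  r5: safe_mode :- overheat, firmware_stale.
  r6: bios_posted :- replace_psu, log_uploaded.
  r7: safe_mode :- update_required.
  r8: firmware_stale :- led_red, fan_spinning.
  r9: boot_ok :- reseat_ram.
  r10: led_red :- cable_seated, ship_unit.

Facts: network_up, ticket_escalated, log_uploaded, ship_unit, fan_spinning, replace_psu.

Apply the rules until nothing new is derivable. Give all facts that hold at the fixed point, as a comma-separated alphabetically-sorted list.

bios_posted, fan_spinning, firmware_stale, led_red, log_uploaded, network_up, replace_psu, safe_mode, ship_unit, ticket_escalated, update_required

Round 1 fires r1, r6, giving update_required, bios_posted.
Round 2 fires r7, giving safe_mode.
Round 3 fires r2, giving led_red.
Round 4 fires r8, giving firmware_stale.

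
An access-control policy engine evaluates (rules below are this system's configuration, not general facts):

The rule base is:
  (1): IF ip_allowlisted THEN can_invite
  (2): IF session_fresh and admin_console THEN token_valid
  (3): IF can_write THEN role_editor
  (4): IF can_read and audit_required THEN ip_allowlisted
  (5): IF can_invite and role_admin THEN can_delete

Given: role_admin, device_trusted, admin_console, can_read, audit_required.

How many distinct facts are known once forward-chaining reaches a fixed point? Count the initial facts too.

8

Round 1: (4) [IF can_read and audit_required THEN ip_allowlisted]. New: ip_allowlisted.
Round 2: (1) [IF ip_allowlisted THEN can_invite]. New: can_invite.
Round 3: (5) [IF can_invite and role_admin THEN can_delete]. New: can_delete.
Closure: {admin_console, audit_required, can_delete, can_invite, can_read, device_trusted, ip_allowlisted, role_admin} — 8 facts.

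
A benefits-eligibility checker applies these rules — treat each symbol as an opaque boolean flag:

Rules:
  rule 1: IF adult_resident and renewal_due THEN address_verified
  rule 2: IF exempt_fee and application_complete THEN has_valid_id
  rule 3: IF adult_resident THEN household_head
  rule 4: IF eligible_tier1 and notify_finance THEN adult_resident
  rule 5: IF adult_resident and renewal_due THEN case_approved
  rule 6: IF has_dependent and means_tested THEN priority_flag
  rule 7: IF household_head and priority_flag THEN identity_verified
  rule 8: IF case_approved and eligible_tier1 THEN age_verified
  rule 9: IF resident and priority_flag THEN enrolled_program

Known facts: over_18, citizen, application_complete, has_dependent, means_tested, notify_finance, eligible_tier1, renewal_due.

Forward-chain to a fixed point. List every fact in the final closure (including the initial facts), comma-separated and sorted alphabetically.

address_verified, adult_resident, age_verified, application_complete, case_approved, citizen, eligible_tier1, has_dependent, household_head, identity_verified, means_tested, notify_finance, over_18, priority_flag, renewal_due

[1] rule 4 [IF eligible_tier1 and notify_finance THEN adult_resident]; rule 6 [IF has_dependent and means_tested THEN priority_flag]. ⇒ new: adult_resident, priority_flag.
[2] rule 1 [IF adult_resident and renewal_due THEN address_verified]; rule 3 [IF adult_resident THEN household_head]; rule 5 [IF adult_resident and renewal_due THEN case_approved]. ⇒ new: address_verified, household_head, case_approved.
[3] rule 7 [IF household_head and priority_flag THEN identity_verified]; rule 8 [IF case_approved and eligible_tier1 THEN age_verified]. ⇒ new: identity_verified, age_verified.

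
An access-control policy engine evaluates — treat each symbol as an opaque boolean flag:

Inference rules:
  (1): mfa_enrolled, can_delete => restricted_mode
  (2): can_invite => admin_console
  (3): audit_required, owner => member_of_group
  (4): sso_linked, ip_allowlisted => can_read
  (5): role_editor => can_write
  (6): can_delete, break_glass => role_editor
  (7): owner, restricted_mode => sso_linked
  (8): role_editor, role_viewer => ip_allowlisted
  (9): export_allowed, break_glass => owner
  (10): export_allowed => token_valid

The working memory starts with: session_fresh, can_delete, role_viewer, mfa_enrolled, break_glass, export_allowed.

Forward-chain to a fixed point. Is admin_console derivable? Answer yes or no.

no

[1] (1) [mfa_enrolled, can_delete => restricted_mode]; (6) [can_delete, break_glass => role_editor]; (9) [export_allowed, break_glass => owner]; (10) [export_allowed => token_valid]. ⇒ new: restricted_mode, role_editor, owner, token_valid.
[2] (5) [role_editor => can_write]; (7) [owner, restricted_mode => sso_linked]; (8) [role_editor, role_viewer => ip_allowlisted]. ⇒ new: can_write, sso_linked, ip_allowlisted.
[3] (4) [sso_linked, ip_allowlisted => can_read]. ⇒ new: can_read.
Fixed point reached. admin_console is concluded only by (2); (2) needs can_invite (never derived).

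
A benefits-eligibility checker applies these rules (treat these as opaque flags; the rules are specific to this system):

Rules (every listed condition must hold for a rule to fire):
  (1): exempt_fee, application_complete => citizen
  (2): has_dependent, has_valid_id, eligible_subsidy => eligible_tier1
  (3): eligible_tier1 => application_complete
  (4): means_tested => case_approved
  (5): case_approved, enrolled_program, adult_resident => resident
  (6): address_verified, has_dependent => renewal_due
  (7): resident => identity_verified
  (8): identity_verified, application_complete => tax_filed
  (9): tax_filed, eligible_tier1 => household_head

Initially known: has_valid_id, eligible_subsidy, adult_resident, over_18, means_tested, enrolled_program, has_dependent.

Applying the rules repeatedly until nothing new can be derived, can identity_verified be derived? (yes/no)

yes

Round 1: (2) [has_dependent, has_valid_id, eligible_subsidy => eligible_tier1]; (4) [means_tested => case_approved]. New: eligible_tier1, case_approved.
Round 2: (3) [eligible_tier1 => application_complete]; (5) [case_approved, enrolled_program, adult_resident => resident]. New: application_complete, resident.
Round 3: (7) [resident => identity_verified]. New: identity_verified.
Round 4: (8) [identity_verified, application_complete => tax_filed]. New: tax_filed.
Round 5: (9) [tax_filed, eligible_tier1 => household_head]. New: household_head.
identity_verified appears in round 3, so it is derivable.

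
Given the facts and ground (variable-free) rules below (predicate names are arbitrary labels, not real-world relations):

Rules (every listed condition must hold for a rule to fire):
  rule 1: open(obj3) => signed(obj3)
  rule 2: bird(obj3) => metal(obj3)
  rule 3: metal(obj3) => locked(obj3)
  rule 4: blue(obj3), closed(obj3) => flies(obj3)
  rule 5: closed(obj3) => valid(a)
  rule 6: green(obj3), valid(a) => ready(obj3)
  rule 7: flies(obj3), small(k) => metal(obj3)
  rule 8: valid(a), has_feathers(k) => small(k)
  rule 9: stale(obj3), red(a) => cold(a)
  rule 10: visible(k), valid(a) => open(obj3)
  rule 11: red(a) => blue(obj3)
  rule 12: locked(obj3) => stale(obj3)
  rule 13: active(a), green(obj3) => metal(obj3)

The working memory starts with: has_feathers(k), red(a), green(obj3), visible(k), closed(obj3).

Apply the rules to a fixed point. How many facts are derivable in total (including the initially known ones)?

16

[1] rule 5 [closed(obj3) => valid(a)]; rule 11 [red(a) => blue(obj3)]. ⇒ new: valid(a), blue(obj3).
[2] rule 4 [blue(obj3), closed(obj3) => flies(obj3)]; rule 6 [green(obj3), valid(a) => ready(obj3)]; rule 8 [valid(a), has_feathers(k) => small(k)]; rule 10 [visible(k), valid(a) => open(obj3)]. ⇒ new: flies(obj3), ready(obj3), small(k), open(obj3).
[3] rule 1 [open(obj3) => signed(obj3)]; rule 7 [flies(obj3), small(k) => metal(obj3)]. ⇒ new: signed(obj3), metal(obj3).
[4] rule 3 [metal(obj3) => locked(obj3)]. ⇒ new: locked(obj3).
[5] rule 12 [locked(obj3) => stale(obj3)]. ⇒ new: stale(obj3).
[6] rule 9 [stale(obj3), red(a) => cold(a)]. ⇒ new: cold(a).
Closure: {blue(obj3), closed(obj3), cold(a), flies(obj3), green(obj3), has_feathers(k), locked(obj3), metal(obj3), open(obj3), ready(obj3), red(a), signed(obj3), small(k), stale(obj3), valid(a), visible(k)} — 16 facts.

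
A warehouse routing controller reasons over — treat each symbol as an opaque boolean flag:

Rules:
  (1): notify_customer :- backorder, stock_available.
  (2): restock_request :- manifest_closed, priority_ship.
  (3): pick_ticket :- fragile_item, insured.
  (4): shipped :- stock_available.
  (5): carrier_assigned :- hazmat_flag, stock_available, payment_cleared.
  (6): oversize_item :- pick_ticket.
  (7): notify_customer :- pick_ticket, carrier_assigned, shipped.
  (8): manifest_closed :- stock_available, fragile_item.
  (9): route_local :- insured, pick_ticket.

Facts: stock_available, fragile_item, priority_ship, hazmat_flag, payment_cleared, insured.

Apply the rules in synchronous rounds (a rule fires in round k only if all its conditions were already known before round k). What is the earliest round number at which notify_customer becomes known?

2

Round 1 fires (3), (4), (5), (8), giving pick_ticket, shipped, carrier_assigned, manifest_closed.
Round 2 fires (2), (6), (7), (9), giving restock_request, oversize_item, notify_customer, route_local.
notify_customer first appears in round 2.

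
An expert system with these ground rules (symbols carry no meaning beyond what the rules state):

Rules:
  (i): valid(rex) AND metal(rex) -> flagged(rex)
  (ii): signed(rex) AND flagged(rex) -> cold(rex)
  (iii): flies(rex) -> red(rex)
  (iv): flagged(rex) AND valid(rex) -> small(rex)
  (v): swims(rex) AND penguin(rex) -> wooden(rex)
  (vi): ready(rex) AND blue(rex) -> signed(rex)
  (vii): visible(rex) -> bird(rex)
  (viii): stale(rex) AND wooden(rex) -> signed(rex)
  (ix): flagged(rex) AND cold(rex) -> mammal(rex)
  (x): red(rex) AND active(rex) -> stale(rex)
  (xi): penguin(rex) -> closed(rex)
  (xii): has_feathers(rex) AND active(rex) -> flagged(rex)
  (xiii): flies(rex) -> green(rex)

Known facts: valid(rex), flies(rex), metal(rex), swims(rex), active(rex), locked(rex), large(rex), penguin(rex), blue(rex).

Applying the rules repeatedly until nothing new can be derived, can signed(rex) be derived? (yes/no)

yes

Round 1 fires (i), (iii), (v), (xi), (xiii), giving flagged(rex), red(rex), wooden(rex), closed(rex), green(rex).
Round 2 fires (iv), (x), giving small(rex), stale(rex).
Round 3 fires (viii), giving signed(rex).
Round 4 fires (ii), giving cold(rex).
Round 5 fires (ix), giving mammal(rex).
signed(rex) appears in round 3, so it is derivable.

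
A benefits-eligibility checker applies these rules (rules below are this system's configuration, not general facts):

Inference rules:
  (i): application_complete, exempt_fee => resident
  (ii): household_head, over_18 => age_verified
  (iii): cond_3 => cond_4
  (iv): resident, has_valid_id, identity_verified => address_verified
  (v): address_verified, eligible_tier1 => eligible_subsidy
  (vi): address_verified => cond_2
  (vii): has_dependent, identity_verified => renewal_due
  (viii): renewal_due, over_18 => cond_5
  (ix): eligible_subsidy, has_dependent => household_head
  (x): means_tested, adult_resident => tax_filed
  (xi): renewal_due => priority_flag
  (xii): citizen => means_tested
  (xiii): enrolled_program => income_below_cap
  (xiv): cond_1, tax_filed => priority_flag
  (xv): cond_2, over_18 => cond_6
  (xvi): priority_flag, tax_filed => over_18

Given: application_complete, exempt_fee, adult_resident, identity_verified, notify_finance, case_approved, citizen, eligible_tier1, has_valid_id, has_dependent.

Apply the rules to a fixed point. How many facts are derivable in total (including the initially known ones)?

23

[1] (i) [application_complete, exempt_fee => resident]; (vii) [has_dependent, identity_verified => renewal_due]; (xii) [citizen => means_tested]. ⇒ new: resident, renewal_due, means_tested.
[2] (iv) [resident, has_valid_id, identity_verified => address_verified]; (x) [means_tested, adult_resident => tax_filed]; (xi) [renewal_due => priority_flag]. ⇒ new: address_verified, tax_filed, priority_flag.
[3] (v) [address_verified, eligible_tier1 => eligible_subsidy]; (vi) [address_verified => cond_2]; (xvi) [priority_flag, tax_filed => over_18]. ⇒ new: eligible_subsidy, cond_2, over_18.
[4] (viii) [renewal_due, over_18 => cond_5]; (ix) [eligible_subsidy, has_dependent => household_head]; (xv) [cond_2, over_18 => cond_6]. ⇒ new: cond_5, household_head, cond_6.
[5] (ii) [household_head, over_18 => age_verified]. ⇒ new: age_verified.
Closure: {address_verified, adult_resident, age_verified, application_complete, case_approved, citizen, cond_2, cond_5, cond_6, eligible_subsidy, eligible_tier1, exempt_fee, has_dependent, has_valid_id, household_head, identity_verified, means_tested, notify_finance, over_18, priority_flag, renewal_due, resident, tax_filed} — 23 facts.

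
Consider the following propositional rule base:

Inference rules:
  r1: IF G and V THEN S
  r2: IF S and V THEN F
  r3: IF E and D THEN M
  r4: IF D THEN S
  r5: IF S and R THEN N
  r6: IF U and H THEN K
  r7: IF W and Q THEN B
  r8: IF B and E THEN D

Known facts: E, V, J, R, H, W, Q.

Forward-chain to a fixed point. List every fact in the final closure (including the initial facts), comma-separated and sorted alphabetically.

[1] r7 [IF W and Q THEN B]. ⇒ new: B.
[2] r8 [IF B and E THEN D]. ⇒ new: D.
[3] r3 [IF E and D THEN M]; r4 [IF D THEN S]. ⇒ new: M, S.
[4] r2 [IF S and V THEN F]; r5 [IF S and R THEN N]. ⇒ new: F, N.

B, D, E, F, H, J, M, N, Q, R, S, V, W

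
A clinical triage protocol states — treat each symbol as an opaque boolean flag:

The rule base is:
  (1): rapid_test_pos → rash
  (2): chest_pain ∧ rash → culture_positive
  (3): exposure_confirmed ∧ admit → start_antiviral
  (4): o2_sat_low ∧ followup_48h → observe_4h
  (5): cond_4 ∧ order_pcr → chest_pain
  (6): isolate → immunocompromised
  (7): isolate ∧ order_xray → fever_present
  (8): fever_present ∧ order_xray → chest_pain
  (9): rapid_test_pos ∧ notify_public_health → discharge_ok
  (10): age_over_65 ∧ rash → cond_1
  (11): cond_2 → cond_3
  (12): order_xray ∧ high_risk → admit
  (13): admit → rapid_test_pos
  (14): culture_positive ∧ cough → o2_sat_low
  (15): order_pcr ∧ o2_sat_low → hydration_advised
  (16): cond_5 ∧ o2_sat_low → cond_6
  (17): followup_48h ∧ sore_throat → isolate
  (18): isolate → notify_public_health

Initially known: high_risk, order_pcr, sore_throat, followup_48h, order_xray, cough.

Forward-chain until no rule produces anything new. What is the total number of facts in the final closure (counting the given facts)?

Round 1: (12) [order_xray ∧ high_risk → admit]; (17) [followup_48h ∧ sore_throat → isolate]. Adds admit, isolate.
Round 2: (6) [isolate → immunocompromised]; (7) [isolate ∧ order_xray → fever_present]; (13) [admit → rapid_test_pos]; (18) [isolate → notify_public_health]. Adds immunocompromised, fever_present, rapid_test_pos, notify_public_health.
Round 3: (1) [rapid_test_pos → rash]; (8) [fever_present ∧ order_xray → chest_pain]; (9) [rapid_test_pos ∧ notify_public_health → discharge_ok]. Adds rash, chest_pain, discharge_ok.
Round 4: (2) [chest_pain ∧ rash → culture_positive]. Adds culture_positive.
Round 5: (14) [culture_positive ∧ cough → o2_sat_low]. Adds o2_sat_low.
Round 6: (4) [o2_sat_low ∧ followup_48h → observe_4h]; (15) [order_pcr ∧ o2_sat_low → hydration_advised]. Adds observe_4h, hydration_advised.
Closure: {admit, chest_pain, cough, culture_positive, discharge_ok, fever_present, followup_48h, high_risk, hydration_advised, immunocompromised, isolate, notify_public_health, o2_sat_low, observe_4h, order_pcr, order_xray, rapid_test_pos, rash, sore_throat} — 19 facts.

19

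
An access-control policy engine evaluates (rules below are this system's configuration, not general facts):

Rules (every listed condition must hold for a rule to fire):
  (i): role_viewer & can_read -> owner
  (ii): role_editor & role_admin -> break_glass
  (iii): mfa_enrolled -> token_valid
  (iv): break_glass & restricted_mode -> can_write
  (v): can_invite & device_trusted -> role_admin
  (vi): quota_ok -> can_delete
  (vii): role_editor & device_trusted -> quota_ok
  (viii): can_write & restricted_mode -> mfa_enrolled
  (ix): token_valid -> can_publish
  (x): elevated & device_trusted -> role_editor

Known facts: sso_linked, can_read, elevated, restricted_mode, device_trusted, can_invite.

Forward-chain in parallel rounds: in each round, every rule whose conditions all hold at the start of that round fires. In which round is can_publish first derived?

6

Round 1: (v) [can_invite & device_trusted -> role_admin]; (x) [elevated & device_trusted -> role_editor]. Adds role_admin, role_editor.
Round 2: (ii) [role_editor & role_admin -> break_glass]; (vii) [role_editor & device_trusted -> quota_ok]. Adds break_glass, quota_ok.
Round 3: (iv) [break_glass & restricted_mode -> can_write]; (vi) [quota_ok -> can_delete]. Adds can_write, can_delete.
Round 4: (viii) [can_write & restricted_mode -> mfa_enrolled]. Adds mfa_enrolled.
Round 5: (iii) [mfa_enrolled -> token_valid]. Adds token_valid.
Round 6: (ix) [token_valid -> can_publish]. Adds can_publish.
can_publish first appears in round 6.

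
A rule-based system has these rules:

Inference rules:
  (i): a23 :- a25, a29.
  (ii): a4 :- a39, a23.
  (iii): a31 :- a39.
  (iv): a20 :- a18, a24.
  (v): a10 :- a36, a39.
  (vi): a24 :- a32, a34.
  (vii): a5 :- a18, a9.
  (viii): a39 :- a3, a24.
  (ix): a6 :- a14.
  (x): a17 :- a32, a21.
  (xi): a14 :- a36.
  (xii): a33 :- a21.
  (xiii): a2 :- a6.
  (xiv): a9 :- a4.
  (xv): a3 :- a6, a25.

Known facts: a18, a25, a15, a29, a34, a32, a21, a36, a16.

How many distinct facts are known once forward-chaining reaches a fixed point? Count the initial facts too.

24

Round 1 — (i), (vi), (x), (xi), (xii), derive a23, a24, a17, a14, a33.
Round 2 — (iv), (ix), derive a20, a6.
Round 3 — (xiii), (xv), derive a2, a3.
Round 4 — (viii), derive a39.
Round 5 — (ii), (iii), (v), derive a4, a31, a10.
Round 6 — (xiv), derive a9.
Round 7 — (vii), derive a5.
Closure: {a10, a14, a15, a16, a17, a18, a2, a20, a21, a23, a24, a25, a29, a3, a31, a32, a33, a34, a36, a39, a4, a5, a6, a9} — 24 facts.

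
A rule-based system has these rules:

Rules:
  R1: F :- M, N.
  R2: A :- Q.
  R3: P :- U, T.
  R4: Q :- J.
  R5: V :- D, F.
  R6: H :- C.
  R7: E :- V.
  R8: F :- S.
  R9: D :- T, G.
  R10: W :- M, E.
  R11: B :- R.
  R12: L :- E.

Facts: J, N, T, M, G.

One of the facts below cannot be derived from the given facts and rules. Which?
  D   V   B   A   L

Round 1: R1 [F :- M, N.]; R4 [Q :- J.]; R9 [D :- T, G.]. Adds F, Q, D.
Round 2: R2 [A :- Q.]; R5 [V :- D, F.]. Adds A, V.
Round 3: R7 [E :- V.]. Adds E.
Round 4: R10 [W :- M, E.]; R12 [L :- E.]. Adds W, L.
Derived: A (round 2), L (round 4), V (round 2), D (round 1). B never appears in any round.

B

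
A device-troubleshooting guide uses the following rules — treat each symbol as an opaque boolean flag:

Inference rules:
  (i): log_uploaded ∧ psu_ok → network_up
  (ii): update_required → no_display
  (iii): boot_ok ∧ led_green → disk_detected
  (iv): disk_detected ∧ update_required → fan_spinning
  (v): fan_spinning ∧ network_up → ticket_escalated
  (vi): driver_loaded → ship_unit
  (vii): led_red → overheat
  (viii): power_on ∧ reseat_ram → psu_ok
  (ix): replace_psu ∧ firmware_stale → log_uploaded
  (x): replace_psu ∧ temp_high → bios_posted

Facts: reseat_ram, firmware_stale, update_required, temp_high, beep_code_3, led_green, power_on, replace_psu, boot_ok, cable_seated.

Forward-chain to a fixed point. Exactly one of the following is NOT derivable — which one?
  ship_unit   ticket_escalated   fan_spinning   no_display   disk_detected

ship_unit

Round 1 — (ii), (iii), (viii), (ix), (x), derive no_display, disk_detected, psu_ok, log_uploaded, bios_posted.
Round 2 — (i), (iv), derive network_up, fan_spinning.
Round 3 — (v), derive ticket_escalated.
Derived: no_display (round 1), disk_detected (round 1), ticket_escalated (round 3), fan_spinning (round 2). ship_unit never appears in any round.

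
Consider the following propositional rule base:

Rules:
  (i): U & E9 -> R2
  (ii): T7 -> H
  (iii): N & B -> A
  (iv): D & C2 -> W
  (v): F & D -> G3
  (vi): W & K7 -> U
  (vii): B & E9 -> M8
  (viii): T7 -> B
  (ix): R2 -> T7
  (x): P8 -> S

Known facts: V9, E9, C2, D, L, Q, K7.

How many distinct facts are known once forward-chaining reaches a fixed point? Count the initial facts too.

14

Round 1 — (iv), derive W.
Round 2 — (vi), derive U.
Round 3 — (i), derive R2.
Round 4 — (ix), derive T7.
Round 5 — (ii), (viii), derive H, B.
Round 6 — (vii), derive M8.
Closure: {B, C2, D, E9, H, K7, L, M8, Q, R2, T7, U, V9, W} — 14 facts.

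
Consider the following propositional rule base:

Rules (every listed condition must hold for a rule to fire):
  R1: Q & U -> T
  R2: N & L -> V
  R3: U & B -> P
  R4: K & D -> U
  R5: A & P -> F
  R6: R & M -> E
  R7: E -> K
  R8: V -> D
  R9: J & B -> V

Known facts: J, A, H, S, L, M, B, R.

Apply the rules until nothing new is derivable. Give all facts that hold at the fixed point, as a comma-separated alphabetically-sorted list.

Round 1: R6 [R & M -> E]; R9 [J & B -> V]. Adds E, V.
Round 2: R7 [E -> K]; R8 [V -> D]. Adds K, D.
Round 3: R4 [K & D -> U]. Adds U.
Round 4: R3 [U & B -> P]. Adds P.
Round 5: R5 [A & P -> F]. Adds F.

A, B, D, E, F, H, J, K, L, M, P, R, S, U, V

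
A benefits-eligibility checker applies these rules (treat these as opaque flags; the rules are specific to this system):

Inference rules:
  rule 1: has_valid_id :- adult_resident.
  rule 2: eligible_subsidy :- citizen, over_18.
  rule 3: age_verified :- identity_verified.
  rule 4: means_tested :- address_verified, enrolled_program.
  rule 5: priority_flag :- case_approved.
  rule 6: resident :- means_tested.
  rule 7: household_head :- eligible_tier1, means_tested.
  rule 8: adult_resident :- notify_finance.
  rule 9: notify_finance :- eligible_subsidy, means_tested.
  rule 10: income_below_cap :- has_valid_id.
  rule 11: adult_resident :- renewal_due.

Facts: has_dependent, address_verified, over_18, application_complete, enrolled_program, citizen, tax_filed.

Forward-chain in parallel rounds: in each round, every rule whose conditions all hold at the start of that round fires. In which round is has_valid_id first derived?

4

Round 1: rule 2 [eligible_subsidy :- citizen, over_18.]; rule 4 [means_tested :- address_verified, enrolled_program.]. Adds eligible_subsidy, means_tested.
Round 2: rule 6 [resident :- means_tested.]; rule 9 [notify_finance :- eligible_subsidy, means_tested.]. Adds resident, notify_finance.
Round 3: rule 8 [adult_resident :- notify_finance.]. Adds adult_resident.
Round 4: rule 1 [has_valid_id :- adult_resident.]. Adds has_valid_id.
has_valid_id first appears in round 4.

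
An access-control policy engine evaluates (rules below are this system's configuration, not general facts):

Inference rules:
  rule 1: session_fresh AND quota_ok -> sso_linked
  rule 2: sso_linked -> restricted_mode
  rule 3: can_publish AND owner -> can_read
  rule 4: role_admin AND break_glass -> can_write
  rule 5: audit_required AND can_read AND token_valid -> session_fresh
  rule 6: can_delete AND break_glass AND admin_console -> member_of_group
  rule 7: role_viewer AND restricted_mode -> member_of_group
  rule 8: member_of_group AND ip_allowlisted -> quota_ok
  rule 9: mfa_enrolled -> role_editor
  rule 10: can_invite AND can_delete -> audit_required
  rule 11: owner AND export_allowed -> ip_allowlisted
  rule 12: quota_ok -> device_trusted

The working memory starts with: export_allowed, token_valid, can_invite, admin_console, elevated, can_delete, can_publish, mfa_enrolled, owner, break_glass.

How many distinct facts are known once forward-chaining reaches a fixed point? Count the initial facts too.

20

Round 1: rule 3 [can_publish AND owner -> can_read]; rule 6 [can_delete AND break_glass AND admin_console -> member_of_group]; rule 9 [mfa_enrolled -> role_editor]; rule 10 [can_invite AND can_delete -> audit_required]; rule 11 [owner AND export_allowed -> ip_allowlisted]. Adds can_read, member_of_group, role_editor, audit_required, ip_allowlisted.
Round 2: rule 5 [audit_required AND can_read AND token_valid -> session_fresh]; rule 8 [member_of_group AND ip_allowlisted -> quota_ok]. Adds session_fresh, quota_ok.
Round 3: rule 1 [session_fresh AND quota_ok -> sso_linked]; rule 12 [quota_ok -> device_trusted]. Adds sso_linked, device_trusted.
Round 4: rule 2 [sso_linked -> restricted_mode]. Adds restricted_mode.
Closure: {admin_console, audit_required, break_glass, can_delete, can_invite, can_publish, can_read, device_trusted, elevated, export_allowed, ip_allowlisted, member_of_group, mfa_enrolled, owner, quota_ok, restricted_mode, role_editor, session_fresh, sso_linked, token_valid} — 20 facts.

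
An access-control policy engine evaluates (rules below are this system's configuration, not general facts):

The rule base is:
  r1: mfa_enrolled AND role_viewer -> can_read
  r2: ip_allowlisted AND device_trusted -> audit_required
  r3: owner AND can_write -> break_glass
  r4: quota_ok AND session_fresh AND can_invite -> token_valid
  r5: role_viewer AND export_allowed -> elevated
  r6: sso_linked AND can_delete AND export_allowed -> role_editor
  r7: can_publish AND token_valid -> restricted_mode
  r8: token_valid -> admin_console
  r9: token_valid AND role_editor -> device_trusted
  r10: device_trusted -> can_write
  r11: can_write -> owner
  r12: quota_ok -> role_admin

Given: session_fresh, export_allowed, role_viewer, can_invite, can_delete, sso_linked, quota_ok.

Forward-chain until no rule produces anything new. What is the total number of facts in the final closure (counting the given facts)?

[1] r4 [quota_ok AND session_fresh AND can_invite -> token_valid]; r5 [role_viewer AND export_allowed -> elevated]; r6 [sso_linked AND can_delete AND export_allowed -> role_editor]; r12 [quota_ok -> role_admin]. ⇒ new: token_valid, elevated, role_editor, role_admin.
[2] r8 [token_valid -> admin_console]; r9 [token_valid AND role_editor -> device_trusted]. ⇒ new: admin_console, device_trusted.
[3] r10 [device_trusted -> can_write]. ⇒ new: can_write.
[4] r11 [can_write -> owner]. ⇒ new: owner.
[5] r3 [owner AND can_write -> break_glass]. ⇒ new: break_glass.
Closure: {admin_console, break_glass, can_delete, can_invite, can_write, device_trusted, elevated, export_allowed, owner, quota_ok, role_admin, role_editor, role_viewer, session_fresh, sso_linked, token_valid} — 16 facts.

16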